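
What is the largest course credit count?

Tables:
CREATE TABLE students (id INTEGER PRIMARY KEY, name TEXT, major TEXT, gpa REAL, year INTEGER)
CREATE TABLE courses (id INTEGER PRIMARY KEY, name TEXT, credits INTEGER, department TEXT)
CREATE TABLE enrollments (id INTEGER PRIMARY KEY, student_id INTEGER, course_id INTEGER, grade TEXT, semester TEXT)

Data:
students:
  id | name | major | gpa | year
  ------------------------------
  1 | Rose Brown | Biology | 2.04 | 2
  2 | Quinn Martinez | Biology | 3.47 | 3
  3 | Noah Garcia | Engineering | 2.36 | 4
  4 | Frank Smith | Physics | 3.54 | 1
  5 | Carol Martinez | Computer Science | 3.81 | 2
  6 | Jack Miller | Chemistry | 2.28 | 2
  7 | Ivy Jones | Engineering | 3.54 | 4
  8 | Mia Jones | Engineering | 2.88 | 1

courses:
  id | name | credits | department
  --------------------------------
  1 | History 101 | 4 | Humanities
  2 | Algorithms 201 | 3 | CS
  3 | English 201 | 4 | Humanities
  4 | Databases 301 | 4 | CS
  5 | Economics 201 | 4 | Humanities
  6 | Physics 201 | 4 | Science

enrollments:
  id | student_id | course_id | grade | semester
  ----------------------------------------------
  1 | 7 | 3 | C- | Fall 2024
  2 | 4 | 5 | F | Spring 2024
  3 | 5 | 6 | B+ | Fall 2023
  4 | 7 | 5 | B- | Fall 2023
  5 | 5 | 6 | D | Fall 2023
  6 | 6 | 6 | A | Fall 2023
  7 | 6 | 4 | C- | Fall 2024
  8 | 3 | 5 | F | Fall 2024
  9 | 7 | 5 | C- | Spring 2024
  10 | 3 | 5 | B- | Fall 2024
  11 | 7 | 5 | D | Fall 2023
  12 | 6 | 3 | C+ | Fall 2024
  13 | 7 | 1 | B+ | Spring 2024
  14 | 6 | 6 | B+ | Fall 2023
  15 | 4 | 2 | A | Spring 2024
SELECT MAX(credits) FROM courses

Execution result:
4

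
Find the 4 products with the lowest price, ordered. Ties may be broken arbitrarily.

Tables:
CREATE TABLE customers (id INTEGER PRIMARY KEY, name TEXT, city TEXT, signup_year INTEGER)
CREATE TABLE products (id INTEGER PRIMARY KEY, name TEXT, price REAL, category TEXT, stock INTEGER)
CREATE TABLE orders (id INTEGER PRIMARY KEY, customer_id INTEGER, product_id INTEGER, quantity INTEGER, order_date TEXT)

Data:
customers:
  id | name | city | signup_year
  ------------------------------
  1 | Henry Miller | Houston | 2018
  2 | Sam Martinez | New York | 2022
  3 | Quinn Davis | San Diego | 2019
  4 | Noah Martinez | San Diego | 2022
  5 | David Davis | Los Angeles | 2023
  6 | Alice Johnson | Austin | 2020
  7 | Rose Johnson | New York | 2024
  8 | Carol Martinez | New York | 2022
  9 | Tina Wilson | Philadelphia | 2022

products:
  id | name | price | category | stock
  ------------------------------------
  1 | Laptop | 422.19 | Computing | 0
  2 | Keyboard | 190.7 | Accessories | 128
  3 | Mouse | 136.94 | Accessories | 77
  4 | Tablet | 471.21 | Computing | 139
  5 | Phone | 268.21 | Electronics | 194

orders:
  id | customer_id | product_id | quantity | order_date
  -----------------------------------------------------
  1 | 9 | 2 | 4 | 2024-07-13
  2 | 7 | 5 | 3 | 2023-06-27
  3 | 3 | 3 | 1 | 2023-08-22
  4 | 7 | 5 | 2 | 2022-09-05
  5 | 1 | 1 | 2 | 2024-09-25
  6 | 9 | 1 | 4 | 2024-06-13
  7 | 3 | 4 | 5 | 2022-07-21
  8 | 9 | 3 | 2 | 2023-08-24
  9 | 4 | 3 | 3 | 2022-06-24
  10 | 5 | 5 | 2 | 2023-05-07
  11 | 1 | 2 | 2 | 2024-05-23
SELECT name, price FROM products ORDER BY price ASC LIMIT 4

Execution result:
name | price
Mouse | 136.94
Keyboard | 190.70
Phone | 268.21
Laptop | 422.19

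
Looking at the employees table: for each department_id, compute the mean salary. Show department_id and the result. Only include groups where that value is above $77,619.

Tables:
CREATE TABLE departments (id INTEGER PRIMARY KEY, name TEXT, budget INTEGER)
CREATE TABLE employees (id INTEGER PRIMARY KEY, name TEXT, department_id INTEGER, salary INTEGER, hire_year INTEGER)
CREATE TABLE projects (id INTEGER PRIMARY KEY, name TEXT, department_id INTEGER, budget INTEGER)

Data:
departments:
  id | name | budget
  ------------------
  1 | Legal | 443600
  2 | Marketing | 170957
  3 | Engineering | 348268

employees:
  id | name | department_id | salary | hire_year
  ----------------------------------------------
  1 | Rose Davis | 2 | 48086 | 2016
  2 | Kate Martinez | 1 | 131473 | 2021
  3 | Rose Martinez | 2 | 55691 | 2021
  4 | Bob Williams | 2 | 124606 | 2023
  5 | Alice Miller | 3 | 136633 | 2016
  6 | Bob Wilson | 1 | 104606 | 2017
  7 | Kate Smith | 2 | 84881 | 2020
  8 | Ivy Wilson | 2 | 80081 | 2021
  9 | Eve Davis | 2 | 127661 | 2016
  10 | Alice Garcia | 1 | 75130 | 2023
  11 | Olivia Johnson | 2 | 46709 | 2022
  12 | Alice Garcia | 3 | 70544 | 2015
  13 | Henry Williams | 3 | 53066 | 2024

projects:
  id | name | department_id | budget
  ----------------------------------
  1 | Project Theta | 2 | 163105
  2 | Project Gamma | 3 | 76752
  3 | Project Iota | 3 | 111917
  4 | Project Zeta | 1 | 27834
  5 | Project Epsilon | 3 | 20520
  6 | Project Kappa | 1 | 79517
SELECT department_id, AVG(salary) AS avg_salary FROM employees GROUP BY department_id HAVING AVG(salary) > 77619

Execution result:
department_id | avg_salary
1 | 103736.33
2 | 81102.14
3 | 86747.67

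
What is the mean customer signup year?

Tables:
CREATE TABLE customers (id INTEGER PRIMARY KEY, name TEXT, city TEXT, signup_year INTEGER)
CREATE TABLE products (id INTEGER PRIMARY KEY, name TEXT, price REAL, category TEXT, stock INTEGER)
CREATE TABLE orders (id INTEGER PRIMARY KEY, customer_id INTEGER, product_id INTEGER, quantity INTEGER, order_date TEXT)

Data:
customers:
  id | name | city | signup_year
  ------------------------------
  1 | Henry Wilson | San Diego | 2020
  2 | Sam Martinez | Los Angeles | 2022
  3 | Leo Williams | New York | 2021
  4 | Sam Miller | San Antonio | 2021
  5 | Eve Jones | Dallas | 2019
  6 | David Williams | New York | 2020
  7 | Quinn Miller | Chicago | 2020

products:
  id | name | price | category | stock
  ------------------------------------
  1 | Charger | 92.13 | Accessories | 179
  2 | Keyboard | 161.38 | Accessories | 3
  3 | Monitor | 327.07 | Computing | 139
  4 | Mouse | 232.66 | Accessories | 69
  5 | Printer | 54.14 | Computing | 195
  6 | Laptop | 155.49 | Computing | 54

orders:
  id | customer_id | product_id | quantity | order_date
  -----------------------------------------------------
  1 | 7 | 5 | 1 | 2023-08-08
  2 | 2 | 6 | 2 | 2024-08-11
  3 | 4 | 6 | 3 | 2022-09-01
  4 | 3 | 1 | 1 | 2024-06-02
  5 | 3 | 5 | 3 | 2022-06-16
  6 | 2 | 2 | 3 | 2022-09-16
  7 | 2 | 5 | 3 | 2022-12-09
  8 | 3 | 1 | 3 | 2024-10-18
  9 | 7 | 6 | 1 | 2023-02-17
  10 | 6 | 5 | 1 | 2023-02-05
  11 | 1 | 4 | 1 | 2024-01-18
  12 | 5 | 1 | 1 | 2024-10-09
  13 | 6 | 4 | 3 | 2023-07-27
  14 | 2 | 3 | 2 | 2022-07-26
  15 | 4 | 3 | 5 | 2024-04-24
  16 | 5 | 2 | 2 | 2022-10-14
SELECT AVG(signup_year) FROM customers

Execution result:
2020.43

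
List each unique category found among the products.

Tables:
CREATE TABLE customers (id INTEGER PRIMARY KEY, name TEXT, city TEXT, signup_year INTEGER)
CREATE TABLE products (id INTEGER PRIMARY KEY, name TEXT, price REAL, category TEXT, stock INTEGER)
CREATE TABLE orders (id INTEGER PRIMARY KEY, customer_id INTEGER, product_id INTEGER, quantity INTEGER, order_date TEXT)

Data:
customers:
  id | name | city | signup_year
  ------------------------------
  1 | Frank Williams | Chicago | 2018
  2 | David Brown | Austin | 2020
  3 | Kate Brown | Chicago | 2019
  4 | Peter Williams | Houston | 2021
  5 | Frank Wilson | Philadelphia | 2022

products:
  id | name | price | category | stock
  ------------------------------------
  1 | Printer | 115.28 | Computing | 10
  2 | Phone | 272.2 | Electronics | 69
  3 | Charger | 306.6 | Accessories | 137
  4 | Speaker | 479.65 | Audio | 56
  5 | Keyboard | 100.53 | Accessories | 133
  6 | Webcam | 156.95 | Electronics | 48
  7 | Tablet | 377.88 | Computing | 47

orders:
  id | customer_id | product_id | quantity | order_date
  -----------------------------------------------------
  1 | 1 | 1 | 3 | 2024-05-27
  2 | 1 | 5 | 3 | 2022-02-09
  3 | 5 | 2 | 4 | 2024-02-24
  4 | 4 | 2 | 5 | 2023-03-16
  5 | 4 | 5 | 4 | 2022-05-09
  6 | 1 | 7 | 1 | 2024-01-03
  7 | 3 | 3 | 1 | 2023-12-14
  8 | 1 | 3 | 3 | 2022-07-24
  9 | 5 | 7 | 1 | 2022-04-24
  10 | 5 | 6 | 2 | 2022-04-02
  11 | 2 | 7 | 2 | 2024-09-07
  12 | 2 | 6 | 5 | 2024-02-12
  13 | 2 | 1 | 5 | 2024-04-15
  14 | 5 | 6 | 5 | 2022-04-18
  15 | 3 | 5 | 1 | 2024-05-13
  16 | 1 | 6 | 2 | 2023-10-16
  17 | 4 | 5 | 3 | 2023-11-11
SELECT DISTINCT category FROM products

Execution result:
category
Computing
Electronics
Accessories
Audio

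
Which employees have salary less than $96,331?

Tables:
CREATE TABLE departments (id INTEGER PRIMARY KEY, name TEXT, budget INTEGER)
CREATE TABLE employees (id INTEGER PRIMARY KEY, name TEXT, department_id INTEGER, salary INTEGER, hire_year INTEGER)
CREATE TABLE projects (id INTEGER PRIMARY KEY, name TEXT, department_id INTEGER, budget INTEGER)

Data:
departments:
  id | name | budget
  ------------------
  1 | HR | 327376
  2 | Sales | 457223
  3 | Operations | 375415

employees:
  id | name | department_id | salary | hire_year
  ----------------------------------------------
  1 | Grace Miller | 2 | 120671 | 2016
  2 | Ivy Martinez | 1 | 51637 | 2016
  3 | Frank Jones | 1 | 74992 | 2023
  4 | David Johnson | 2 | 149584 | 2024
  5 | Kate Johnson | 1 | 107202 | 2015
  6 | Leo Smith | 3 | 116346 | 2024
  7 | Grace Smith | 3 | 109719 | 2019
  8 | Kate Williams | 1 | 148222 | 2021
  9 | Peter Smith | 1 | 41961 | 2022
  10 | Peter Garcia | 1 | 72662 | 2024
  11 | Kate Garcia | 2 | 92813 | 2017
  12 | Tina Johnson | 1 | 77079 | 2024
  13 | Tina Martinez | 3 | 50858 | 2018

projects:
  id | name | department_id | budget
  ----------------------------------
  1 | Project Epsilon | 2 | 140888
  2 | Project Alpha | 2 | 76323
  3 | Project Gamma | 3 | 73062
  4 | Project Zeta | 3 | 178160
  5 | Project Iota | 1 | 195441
SELECT name, salary FROM employees WHERE salary < 96331

Execution result:
name | salary
Ivy Martinez | 51637
Frank Jones | 74992
Peter Smith | 41961
Peter Garcia | 72662
Kate Garcia | 92813
Tina Johnson | 77079
Tina Martinez | 50858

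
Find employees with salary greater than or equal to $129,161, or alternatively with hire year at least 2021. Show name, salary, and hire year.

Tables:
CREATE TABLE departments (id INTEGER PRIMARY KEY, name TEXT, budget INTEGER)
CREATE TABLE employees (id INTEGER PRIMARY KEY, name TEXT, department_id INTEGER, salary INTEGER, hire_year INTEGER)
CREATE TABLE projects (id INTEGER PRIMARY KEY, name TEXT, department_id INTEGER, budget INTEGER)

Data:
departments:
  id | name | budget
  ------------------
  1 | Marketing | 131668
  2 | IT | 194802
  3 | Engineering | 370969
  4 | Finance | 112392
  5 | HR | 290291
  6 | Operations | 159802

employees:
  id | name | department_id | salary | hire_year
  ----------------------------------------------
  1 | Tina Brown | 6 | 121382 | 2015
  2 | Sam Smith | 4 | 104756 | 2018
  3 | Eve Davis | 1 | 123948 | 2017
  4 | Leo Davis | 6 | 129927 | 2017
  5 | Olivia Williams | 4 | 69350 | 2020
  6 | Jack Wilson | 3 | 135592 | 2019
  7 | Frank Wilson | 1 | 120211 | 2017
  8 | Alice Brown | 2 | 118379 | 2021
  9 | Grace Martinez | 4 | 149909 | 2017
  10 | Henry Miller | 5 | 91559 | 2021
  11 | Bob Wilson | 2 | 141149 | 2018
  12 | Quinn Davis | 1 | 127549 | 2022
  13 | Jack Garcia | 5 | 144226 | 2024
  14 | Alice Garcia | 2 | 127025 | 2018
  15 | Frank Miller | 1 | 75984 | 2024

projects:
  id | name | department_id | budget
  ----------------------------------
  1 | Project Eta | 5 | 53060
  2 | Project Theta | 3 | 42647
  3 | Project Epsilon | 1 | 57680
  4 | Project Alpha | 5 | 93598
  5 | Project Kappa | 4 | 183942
SELECT name, salary, hire_year FROM employees WHERE salary >= 129161 OR hire_year >= 2021

Execution result:
name | salary | hire_year
Leo Davis | 129927 | 2017
Jack Wilson | 135592 | 2019
Alice Brown | 118379 | 2021
Grace Martinez | 149909 | 2017
Henry Miller | 91559 | 2021
Bob Wilson | 141149 | 2018
Quinn Davis | 127549 | 2022
Jack Garcia | 144226 | 2024
Frank Miller | 75984 | 2024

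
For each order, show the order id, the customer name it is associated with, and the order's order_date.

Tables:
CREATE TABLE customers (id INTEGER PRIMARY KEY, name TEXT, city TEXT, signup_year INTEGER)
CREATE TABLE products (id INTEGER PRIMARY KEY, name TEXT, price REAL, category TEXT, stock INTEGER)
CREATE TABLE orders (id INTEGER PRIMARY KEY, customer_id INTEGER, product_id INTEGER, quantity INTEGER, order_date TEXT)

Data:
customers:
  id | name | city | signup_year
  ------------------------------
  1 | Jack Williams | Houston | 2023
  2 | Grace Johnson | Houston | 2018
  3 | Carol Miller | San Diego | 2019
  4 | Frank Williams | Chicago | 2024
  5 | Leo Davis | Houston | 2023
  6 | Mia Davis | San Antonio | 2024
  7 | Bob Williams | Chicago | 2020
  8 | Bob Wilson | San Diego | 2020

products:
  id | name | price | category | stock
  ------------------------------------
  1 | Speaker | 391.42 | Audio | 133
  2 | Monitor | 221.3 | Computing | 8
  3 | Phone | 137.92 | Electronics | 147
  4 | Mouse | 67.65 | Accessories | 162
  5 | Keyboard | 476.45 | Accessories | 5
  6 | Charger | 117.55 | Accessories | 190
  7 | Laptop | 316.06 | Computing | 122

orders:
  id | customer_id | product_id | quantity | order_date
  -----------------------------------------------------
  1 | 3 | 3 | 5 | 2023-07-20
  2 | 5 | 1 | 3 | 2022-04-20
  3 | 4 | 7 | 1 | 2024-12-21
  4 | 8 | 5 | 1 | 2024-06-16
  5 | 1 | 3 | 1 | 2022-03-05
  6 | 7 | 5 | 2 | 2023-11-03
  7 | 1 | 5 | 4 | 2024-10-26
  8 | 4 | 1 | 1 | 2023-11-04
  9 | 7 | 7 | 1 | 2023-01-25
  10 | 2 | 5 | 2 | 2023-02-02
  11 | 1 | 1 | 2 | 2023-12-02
SELECT c.id, p.name AS customer, c.order_date FROM orders c JOIN customers p ON c.customer_id = p.id

Execution result:
id | customer | order_date
1 | Carol Miller | 2023-07-20
2 | Leo Davis | 2022-04-20
3 | Frank Williams | 2024-12-21
4 | Bob Wilson | 2024-06-16
5 | Jack Williams | 2022-03-05
6 | Bob Williams | 2023-11-03
7 | Jack Williams | 2024-10-26
8 | Frank Williams | 2023-11-04
9 | Bob Williams | 2023-01-25
10 | Grace Johnson | 2023-02-02
11 | Jack Williams | 2023-12-02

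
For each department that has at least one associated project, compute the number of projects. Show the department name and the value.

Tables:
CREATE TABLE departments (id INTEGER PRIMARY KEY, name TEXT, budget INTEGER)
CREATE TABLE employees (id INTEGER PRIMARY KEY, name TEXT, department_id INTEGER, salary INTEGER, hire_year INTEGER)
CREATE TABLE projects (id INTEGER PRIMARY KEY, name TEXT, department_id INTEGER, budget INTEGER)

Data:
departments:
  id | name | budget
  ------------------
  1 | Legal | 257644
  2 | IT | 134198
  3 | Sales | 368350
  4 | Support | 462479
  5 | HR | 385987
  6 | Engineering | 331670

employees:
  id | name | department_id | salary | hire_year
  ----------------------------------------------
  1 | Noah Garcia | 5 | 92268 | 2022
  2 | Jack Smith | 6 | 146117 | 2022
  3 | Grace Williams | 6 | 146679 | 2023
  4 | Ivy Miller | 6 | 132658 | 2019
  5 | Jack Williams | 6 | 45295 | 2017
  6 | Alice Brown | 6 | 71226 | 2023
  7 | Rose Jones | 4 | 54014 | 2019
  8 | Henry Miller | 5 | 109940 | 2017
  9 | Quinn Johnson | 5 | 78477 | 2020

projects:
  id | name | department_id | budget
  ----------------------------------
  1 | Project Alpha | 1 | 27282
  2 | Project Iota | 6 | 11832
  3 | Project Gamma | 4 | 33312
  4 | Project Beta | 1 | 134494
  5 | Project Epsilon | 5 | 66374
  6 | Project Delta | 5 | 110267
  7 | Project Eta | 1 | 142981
SELECT p.name, COUNT(*) AS n FROM projects c JOIN departments p ON c.department_id = p.id GROUP BY p.id, p.name

Execution result:
name | n
Legal | 3
Support | 1
HR | 2
Engineering | 1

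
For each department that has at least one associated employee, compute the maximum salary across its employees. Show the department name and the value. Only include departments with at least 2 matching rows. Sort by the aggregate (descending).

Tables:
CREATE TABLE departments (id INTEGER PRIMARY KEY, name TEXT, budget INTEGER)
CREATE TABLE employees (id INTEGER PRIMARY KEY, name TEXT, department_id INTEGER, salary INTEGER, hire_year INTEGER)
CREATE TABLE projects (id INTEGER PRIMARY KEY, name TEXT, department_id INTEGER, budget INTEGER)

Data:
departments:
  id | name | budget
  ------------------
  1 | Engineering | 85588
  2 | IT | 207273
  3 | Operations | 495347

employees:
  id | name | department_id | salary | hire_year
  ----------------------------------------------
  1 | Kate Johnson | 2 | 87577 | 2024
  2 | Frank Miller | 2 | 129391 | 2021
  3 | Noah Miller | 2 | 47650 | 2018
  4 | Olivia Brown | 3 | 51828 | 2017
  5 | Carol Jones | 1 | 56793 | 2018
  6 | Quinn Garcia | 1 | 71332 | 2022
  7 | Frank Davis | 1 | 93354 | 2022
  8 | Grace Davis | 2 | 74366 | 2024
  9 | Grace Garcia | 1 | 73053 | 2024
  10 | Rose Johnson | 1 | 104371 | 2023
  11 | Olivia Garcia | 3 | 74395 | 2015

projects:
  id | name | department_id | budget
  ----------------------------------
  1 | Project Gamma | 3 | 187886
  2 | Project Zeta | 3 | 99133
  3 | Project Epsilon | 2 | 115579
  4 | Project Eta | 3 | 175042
SELECT p.name, MAX(c.salary) AS max_salary FROM employees c JOIN departments p ON c.department_id = p.id GROUP BY p.id, p.name HAVING COUNT(*) >= 2 ORDER BY max_salary DESC

Execution result:
name | max_salary
IT | 129391
Engineering | 104371
Operations | 74395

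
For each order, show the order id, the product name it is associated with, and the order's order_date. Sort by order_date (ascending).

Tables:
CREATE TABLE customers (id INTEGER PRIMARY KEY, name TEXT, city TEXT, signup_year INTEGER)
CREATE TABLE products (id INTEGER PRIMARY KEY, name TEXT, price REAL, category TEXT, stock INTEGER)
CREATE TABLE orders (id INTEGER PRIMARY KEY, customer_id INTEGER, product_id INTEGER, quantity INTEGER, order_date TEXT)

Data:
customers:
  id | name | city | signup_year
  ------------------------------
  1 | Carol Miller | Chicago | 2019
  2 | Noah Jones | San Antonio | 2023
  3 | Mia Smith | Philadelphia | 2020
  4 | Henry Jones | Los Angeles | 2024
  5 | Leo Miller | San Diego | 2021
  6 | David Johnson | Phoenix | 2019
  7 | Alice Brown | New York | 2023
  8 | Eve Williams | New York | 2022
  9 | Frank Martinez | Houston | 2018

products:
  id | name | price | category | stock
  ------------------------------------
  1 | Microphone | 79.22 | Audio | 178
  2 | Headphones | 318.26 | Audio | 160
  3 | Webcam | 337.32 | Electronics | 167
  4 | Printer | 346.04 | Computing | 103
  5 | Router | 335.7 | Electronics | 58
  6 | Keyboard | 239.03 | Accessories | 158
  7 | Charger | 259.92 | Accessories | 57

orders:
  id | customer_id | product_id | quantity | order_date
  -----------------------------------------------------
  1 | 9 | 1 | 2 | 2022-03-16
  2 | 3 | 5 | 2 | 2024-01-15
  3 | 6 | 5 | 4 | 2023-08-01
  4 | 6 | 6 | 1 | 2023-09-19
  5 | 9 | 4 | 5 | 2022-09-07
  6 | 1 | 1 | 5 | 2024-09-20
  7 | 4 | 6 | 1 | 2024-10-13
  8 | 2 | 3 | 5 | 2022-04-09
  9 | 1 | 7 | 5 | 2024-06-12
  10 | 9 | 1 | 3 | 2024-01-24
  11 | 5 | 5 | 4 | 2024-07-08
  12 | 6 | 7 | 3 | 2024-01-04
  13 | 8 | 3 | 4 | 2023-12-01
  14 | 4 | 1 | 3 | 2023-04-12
SELECT c.id, p.name AS product, c.order_date FROM orders c JOIN products p ON c.product_id = p.id ORDER BY c.order_date ASC

Execution result:
id | product | order_date
1 | Microphone | 2022-03-16
8 | Webcam | 2022-04-09
5 | Printer | 2022-09-07
14 | Microphone | 2023-04-12
3 | Router | 2023-08-01
4 | Keyboard | 2023-09-19
13 | Webcam | 2023-12-01
12 | Charger | 2024-01-04
2 | Router | 2024-01-15
10 | Microphone | 2024-01-24
9 | Charger | 2024-06-12
11 | Router | 2024-07-08
6 | Microphone | 2024-09-20
7 | Keyboard | 2024-10-13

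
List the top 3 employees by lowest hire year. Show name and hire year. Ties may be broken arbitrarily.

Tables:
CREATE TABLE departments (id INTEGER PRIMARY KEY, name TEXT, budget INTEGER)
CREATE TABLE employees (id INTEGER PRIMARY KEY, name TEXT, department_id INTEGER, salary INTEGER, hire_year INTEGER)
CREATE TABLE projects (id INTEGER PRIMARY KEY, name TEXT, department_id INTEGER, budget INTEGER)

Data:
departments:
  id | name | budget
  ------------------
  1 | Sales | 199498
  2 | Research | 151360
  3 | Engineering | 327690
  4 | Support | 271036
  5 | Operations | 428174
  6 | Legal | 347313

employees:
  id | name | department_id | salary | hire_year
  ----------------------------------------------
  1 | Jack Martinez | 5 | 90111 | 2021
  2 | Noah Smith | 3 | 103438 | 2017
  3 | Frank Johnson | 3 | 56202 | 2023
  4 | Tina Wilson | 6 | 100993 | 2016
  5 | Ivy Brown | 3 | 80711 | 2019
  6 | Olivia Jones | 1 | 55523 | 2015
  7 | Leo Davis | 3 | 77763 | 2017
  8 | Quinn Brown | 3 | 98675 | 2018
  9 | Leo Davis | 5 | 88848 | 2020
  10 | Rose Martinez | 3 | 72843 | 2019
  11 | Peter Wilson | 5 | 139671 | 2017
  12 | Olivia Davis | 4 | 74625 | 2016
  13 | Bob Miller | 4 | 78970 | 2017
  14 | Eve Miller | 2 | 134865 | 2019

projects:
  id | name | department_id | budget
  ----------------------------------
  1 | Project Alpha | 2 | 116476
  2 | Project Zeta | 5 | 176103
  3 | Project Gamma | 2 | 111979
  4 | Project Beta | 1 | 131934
SELECT name, hire_year FROM employees ORDER BY hire_year ASC LIMIT 3

Execution result:
name | hire_year
Olivia Jones | 2015
Tina Wilson | 2016
Olivia Davis | 2016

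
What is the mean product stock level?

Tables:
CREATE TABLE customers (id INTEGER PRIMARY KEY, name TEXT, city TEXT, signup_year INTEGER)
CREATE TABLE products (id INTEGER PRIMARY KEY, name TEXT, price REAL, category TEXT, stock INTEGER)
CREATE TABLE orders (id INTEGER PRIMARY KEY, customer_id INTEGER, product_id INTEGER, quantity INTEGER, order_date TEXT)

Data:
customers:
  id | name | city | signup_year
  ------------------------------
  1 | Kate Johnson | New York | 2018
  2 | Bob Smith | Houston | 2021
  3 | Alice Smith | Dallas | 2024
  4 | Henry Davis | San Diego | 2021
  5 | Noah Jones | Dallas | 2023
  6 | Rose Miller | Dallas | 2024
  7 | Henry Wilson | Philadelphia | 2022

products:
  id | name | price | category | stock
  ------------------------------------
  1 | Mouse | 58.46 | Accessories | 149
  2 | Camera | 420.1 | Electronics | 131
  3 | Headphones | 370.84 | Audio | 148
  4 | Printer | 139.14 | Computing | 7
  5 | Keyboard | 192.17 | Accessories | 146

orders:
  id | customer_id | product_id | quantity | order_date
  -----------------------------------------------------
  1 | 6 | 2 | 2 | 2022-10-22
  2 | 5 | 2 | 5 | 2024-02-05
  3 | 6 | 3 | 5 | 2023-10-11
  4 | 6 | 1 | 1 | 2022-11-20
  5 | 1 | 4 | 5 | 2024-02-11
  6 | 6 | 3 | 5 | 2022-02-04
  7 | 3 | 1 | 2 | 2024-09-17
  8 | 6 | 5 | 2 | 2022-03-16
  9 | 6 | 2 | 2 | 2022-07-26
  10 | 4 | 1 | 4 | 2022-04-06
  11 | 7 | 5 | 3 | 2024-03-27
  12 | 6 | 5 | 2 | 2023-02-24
SELECT AVG(stock) FROM products

Execution result:
116.20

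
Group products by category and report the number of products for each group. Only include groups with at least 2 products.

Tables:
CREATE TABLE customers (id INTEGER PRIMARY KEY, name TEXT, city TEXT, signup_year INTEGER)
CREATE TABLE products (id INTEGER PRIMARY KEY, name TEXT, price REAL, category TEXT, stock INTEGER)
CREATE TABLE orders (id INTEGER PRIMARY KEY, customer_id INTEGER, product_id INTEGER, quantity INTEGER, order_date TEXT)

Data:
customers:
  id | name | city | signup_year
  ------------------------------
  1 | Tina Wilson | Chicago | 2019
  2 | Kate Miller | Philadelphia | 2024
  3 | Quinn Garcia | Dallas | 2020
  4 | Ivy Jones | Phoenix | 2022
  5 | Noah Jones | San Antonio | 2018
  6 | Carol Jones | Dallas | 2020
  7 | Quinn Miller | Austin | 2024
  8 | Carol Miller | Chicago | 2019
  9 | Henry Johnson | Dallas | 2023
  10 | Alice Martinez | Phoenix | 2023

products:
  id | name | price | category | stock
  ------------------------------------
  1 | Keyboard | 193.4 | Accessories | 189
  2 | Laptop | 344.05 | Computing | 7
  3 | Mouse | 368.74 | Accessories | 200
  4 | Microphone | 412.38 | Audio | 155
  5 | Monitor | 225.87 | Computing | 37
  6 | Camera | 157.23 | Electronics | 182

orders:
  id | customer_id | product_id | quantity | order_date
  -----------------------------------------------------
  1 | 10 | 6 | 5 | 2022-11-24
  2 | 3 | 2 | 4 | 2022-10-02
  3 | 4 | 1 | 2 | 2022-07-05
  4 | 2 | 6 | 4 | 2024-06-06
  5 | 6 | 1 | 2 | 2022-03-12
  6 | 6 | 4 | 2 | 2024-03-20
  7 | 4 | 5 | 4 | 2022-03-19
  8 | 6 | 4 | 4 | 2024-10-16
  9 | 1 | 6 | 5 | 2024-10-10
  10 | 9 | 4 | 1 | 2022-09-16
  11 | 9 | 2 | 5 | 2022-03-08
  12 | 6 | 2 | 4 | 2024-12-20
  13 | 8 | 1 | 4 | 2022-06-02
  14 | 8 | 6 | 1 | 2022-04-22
SELECT category, COUNT(*) AS n FROM products GROUP BY category HAVING COUNT(*) >= 2

Execution result:
category | n
Accessories | 2
Computing | 2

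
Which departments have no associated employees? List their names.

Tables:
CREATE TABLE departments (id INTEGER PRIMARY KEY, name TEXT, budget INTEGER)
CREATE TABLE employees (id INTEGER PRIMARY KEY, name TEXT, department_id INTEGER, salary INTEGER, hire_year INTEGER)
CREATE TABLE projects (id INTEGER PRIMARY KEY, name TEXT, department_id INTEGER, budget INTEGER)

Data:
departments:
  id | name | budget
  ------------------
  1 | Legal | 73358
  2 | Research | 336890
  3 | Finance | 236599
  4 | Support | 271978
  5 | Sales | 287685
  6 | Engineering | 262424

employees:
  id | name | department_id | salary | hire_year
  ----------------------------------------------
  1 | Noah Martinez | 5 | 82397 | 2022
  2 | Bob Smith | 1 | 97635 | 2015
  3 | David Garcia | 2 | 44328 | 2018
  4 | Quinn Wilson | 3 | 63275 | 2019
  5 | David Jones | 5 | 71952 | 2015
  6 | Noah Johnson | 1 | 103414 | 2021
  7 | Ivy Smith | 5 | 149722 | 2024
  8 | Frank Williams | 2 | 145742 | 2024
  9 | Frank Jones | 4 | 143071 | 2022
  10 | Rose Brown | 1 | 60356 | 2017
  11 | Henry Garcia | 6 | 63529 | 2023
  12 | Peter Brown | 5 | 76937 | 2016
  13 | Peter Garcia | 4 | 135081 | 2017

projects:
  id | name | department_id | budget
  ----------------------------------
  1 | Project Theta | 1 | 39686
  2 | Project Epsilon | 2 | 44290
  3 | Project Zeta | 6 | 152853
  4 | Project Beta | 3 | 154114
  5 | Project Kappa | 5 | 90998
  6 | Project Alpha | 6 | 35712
SELECT p.name FROM departments p LEFT JOIN employees c ON c.department_id = p.id WHERE c.id IS NULL

Execution result:
(no rows)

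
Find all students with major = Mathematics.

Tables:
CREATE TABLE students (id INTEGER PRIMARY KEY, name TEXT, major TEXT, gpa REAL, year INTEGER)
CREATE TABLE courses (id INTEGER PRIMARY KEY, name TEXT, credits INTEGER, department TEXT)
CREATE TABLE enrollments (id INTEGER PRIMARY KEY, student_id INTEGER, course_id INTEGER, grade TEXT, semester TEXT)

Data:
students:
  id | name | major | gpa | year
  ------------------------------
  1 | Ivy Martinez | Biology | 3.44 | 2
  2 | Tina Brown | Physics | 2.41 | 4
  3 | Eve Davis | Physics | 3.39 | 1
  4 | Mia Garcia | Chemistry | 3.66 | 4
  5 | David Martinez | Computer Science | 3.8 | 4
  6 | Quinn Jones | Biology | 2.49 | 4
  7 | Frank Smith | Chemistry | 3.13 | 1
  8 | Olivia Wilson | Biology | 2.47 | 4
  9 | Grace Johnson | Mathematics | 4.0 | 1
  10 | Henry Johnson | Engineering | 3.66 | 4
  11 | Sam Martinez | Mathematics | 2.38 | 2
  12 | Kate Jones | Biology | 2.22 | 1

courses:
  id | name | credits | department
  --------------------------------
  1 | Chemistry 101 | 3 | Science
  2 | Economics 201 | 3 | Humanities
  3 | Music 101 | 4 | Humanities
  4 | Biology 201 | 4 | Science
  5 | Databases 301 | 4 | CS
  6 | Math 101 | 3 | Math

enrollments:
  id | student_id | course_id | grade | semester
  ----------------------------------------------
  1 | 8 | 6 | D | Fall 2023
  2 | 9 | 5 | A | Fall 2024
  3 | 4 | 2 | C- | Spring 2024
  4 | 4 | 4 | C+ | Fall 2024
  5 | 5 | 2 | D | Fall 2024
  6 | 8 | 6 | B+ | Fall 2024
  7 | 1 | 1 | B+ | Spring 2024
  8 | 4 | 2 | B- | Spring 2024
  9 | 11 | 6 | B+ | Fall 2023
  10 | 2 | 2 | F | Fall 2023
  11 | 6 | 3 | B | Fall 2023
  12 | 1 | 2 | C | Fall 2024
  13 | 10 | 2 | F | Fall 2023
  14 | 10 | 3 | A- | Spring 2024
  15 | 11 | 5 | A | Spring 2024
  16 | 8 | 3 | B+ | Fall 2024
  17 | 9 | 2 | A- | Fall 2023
SELECT name, major FROM students WHERE major = 'Mathematics'

Execution result:
name | major
Grace Johnson | Mathematics
Sam Martinez | Mathematics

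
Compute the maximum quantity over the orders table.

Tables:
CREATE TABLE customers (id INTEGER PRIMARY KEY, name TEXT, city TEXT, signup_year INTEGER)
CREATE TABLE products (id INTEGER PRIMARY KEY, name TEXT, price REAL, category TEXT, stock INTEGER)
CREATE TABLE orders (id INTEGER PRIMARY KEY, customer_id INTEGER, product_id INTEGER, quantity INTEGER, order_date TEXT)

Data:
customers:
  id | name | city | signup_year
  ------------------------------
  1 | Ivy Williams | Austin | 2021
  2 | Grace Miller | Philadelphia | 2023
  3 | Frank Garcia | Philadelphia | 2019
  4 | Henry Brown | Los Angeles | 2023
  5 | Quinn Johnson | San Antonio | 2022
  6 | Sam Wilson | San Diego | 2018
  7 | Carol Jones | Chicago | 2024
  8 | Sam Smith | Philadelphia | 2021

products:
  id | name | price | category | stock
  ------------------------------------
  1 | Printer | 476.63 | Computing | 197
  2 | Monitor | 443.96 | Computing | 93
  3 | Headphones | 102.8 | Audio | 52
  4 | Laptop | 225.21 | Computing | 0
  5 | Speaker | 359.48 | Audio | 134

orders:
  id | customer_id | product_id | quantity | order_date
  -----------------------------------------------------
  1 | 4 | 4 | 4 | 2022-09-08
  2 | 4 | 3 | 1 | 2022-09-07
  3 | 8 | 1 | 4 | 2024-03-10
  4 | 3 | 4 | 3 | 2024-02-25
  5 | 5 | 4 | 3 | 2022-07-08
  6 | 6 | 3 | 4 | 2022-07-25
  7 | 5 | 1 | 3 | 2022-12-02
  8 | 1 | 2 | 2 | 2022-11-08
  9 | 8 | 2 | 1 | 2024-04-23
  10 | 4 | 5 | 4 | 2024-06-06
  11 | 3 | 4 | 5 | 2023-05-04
SELECT MAX(quantity) FROM orders

Execution result:
5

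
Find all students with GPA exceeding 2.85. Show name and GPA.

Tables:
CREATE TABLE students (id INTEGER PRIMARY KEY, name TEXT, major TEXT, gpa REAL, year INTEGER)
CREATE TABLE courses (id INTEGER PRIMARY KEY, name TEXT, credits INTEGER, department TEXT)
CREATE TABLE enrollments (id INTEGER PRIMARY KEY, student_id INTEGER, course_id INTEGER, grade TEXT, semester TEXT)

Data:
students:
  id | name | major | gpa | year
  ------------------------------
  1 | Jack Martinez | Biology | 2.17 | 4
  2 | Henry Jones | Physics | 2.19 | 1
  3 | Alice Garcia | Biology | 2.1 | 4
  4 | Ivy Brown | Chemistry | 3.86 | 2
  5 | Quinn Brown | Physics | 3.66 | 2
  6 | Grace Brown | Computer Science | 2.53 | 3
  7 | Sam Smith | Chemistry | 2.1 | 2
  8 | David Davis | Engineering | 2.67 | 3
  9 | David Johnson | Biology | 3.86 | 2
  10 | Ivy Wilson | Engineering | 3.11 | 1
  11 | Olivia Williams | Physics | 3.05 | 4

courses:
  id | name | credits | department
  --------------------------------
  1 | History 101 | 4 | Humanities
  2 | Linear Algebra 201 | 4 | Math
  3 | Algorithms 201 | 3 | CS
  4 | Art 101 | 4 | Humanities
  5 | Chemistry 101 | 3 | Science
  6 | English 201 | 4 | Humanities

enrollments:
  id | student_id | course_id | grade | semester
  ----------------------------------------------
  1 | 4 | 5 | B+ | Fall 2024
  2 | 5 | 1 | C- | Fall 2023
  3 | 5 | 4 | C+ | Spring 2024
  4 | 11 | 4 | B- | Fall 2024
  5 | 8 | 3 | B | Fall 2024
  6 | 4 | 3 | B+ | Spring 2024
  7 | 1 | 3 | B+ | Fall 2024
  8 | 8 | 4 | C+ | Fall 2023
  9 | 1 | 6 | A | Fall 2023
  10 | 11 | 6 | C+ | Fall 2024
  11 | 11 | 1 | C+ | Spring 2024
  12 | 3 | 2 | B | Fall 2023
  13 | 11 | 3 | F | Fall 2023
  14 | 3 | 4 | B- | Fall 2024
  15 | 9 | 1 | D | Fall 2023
SELECT name, gpa FROM students WHERE gpa > 2.85

Execution result:
name | gpa
Ivy Brown | 3.86
Quinn Brown | 3.66
David Johnson | 3.86
Ivy Wilson | 3.11
Olivia Williams | 3.05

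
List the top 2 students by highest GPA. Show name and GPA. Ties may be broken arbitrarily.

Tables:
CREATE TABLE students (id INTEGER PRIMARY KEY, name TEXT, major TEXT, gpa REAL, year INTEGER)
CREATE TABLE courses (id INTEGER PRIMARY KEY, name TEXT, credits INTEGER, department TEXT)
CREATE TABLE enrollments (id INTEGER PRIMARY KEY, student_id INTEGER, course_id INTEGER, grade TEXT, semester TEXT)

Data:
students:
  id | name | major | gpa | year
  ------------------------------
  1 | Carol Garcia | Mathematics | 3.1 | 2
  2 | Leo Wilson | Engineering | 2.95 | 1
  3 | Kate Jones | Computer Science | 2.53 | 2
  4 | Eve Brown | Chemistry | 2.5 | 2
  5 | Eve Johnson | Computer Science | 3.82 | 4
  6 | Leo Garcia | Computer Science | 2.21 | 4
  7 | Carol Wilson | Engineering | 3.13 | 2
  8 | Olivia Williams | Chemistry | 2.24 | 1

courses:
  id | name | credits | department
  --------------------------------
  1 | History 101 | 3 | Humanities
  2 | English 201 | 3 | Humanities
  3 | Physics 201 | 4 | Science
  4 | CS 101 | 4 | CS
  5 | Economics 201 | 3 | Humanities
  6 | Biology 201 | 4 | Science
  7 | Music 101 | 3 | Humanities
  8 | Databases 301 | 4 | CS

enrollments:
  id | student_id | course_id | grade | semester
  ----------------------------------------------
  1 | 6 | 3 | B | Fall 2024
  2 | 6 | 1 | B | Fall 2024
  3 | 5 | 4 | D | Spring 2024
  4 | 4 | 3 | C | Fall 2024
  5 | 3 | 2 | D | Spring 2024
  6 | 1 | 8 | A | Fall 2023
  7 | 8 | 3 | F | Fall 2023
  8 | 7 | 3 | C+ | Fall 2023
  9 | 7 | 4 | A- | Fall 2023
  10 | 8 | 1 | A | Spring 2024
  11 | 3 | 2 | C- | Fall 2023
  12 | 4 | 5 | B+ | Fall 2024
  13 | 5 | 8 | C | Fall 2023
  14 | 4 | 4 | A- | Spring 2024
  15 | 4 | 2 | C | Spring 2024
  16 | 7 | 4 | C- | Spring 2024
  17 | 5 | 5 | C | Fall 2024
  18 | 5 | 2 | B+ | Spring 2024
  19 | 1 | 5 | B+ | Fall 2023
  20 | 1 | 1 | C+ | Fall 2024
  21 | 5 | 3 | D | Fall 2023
SELECT name, gpa FROM students ORDER BY gpa DESC LIMIT 2

Execution result:
name | gpa
Eve Johnson | 3.82
Carol Wilson | 3.13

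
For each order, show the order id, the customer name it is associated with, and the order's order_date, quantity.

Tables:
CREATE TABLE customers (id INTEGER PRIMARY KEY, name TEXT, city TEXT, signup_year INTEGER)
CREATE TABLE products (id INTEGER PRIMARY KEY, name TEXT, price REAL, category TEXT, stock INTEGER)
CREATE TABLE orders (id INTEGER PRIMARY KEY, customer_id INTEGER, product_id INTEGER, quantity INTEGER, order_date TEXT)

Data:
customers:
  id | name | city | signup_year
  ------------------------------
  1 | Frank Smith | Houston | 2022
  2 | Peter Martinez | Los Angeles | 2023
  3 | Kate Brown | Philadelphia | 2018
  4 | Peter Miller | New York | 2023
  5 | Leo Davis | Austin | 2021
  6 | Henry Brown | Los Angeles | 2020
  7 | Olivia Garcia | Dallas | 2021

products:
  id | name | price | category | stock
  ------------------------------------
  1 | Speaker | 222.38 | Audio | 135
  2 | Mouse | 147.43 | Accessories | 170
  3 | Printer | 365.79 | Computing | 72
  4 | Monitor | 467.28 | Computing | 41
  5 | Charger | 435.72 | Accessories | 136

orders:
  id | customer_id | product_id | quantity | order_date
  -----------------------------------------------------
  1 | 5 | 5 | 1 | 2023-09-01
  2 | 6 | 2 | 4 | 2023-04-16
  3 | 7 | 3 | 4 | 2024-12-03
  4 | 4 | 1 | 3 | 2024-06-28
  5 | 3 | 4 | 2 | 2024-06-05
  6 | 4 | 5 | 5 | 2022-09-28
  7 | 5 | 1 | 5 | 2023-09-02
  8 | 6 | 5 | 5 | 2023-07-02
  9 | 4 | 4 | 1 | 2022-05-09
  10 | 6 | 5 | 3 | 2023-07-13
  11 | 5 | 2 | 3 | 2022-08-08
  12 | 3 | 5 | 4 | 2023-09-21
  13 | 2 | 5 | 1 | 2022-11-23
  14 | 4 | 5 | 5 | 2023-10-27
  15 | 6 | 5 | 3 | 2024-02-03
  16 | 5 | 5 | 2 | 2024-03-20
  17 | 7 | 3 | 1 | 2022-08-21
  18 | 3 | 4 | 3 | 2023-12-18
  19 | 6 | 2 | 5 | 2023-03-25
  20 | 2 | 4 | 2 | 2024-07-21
SELECT c.id, p.name AS customer, c.order_date, c.quantity FROM orders c JOIN customers p ON c.customer_id = p.id

Execution result:
id | customer | order_date | quantity
1 | Leo Davis | 2023-09-01 | 1
2 | Henry Brown | 2023-04-16 | 4
3 | Olivia Garcia | 2024-12-03 | 4
4 | Peter Miller | 2024-06-28 | 3
5 | Kate Brown | 2024-06-05 | 2
6 | Peter Miller | 2022-09-28 | 5
7 | Leo Davis | 2023-09-02 | 5
8 | Henry Brown | 2023-07-02 | 5
9 | Peter Miller | 2022-05-09 | 1
10 | Henry Brown | 2023-07-13 | 3
11 | Leo Davis | 2022-08-08 | 3
12 | Kate Brown | 2023-09-21 | 4
13 | Peter Martinez | 2022-11-23 | 1
14 | Peter Miller | 2023-10-27 | 5
15 | Henry Brown | 2024-02-03 | 3
16 | Leo Davis | 2024-03-20 | 2
17 | Olivia Garcia | 2022-08-21 | 1
18 | Kate Brown | 2023-12-18 | 3
19 | Henry Brown | 2023-03-25 | 5
20 | Peter Martinez | 2024-07-21 | 2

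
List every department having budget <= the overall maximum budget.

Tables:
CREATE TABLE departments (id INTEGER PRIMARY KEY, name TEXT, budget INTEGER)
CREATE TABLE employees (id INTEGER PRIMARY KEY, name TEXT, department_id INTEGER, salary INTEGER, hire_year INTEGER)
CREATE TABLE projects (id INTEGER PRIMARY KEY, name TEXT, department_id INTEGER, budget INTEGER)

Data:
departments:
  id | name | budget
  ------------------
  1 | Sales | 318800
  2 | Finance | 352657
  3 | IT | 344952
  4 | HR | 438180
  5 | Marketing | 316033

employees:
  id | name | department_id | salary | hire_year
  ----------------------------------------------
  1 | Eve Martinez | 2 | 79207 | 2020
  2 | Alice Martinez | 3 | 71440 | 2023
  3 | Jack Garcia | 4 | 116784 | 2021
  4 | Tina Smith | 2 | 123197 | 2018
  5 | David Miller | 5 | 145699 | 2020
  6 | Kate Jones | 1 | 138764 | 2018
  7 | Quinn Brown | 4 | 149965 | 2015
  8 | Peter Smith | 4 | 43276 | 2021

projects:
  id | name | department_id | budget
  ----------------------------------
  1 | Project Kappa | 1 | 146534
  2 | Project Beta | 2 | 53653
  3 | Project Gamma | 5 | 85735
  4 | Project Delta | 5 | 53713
SELECT name, budget FROM departments WHERE budget <= (SELECT MAX(budget) FROM departments)

Execution result:
name | budget
Sales | 318800
Finance | 352657
IT | 344952
HR | 438180
Marketing | 316033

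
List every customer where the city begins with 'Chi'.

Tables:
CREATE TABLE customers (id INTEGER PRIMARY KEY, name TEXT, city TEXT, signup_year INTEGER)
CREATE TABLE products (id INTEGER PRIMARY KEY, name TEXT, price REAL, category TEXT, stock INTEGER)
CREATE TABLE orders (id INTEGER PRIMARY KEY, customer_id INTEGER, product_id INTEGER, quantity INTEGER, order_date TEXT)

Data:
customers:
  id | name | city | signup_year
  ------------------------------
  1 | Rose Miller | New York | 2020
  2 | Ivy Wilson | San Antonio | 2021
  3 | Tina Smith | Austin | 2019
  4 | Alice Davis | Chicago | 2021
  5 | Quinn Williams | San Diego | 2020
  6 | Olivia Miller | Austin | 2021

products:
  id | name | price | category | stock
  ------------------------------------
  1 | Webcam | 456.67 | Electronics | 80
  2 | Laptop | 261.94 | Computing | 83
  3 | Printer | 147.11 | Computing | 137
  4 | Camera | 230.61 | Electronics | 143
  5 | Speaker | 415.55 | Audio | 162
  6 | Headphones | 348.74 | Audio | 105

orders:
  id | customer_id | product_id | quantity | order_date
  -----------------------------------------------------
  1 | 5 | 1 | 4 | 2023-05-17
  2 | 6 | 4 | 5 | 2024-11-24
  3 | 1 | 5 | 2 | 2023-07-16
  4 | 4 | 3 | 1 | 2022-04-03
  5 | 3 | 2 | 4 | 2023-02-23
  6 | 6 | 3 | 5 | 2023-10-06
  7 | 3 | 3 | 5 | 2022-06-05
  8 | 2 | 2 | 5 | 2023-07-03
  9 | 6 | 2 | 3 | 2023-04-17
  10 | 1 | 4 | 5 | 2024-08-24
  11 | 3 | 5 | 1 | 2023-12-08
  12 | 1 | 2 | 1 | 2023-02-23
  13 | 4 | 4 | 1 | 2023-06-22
SELECT name, city FROM customers WHERE city LIKE 'Chi%'

Execution result:
name | city
Alice Davis | Chicago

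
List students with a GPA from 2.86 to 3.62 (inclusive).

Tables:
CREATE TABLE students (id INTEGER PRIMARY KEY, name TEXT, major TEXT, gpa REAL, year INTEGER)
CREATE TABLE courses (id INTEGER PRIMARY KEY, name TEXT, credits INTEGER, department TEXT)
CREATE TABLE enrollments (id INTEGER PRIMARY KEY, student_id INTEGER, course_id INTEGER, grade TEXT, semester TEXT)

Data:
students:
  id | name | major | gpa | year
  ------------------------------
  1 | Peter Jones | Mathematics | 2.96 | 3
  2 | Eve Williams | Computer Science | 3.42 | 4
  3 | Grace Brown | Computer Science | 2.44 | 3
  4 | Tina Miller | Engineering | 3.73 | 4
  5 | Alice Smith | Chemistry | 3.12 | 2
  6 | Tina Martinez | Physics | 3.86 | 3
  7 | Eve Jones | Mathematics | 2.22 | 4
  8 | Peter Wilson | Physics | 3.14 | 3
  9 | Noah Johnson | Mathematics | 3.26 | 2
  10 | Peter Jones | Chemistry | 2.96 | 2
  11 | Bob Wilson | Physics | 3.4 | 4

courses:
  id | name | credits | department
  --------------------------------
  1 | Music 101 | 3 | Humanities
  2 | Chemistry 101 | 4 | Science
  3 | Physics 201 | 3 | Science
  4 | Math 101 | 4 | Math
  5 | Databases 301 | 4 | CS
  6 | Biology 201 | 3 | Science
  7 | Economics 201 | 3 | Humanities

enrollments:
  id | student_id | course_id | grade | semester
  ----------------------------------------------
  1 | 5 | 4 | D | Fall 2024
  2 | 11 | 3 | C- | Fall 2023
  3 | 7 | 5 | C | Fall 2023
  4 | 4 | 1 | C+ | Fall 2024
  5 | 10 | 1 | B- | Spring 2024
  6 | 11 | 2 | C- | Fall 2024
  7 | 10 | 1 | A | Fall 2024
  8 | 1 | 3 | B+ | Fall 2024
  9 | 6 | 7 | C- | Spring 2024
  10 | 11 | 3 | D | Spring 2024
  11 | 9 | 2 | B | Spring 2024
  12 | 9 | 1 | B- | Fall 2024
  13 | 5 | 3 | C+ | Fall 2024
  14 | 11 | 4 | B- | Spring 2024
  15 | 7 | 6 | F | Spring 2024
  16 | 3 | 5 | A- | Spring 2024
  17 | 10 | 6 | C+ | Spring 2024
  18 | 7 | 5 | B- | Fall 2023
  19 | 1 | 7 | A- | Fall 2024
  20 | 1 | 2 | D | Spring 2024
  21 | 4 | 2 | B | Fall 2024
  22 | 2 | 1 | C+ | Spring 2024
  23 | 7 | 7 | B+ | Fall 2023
SELECT name, gpa FROM students WHERE gpa BETWEEN 2.86 AND 3.62

Execution result:
name | gpa
Peter Jones | 2.96
Eve Williams | 3.42
Alice Smith | 3.12
Peter Wilson | 3.14
Noah Johnson | 3.26
Peter Jones | 2.96
Bob Wilson | 3.40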